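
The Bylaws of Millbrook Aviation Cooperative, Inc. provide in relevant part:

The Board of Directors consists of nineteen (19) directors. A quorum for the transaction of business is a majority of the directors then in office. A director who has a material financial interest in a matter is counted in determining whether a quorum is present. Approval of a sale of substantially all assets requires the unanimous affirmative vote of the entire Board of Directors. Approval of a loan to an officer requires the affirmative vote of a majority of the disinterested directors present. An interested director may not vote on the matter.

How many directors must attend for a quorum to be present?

10

A majority of 19 is 10.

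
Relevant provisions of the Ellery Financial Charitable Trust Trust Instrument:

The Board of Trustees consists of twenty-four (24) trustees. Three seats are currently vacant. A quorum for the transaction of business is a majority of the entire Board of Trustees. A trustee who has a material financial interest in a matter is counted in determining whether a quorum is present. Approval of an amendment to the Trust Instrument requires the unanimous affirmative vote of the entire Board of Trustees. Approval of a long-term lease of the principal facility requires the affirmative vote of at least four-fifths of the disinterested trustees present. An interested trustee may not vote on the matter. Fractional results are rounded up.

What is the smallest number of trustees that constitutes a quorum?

A majority of 24 is 13.

13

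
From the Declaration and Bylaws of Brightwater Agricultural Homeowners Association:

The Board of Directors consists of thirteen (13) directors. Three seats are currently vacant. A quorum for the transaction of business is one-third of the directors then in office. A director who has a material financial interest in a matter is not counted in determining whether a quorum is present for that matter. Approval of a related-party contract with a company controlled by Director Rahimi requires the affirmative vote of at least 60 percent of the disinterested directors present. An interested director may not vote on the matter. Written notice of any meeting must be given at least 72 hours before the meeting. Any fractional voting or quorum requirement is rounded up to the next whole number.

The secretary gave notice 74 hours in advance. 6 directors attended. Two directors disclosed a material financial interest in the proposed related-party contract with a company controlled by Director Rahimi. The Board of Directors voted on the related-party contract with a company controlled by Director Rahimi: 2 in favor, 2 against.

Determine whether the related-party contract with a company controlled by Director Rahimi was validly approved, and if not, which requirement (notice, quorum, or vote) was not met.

Notice: 74 hours given; 72 required (74 ≥ 72). Satisfied.
Quorum: 6 present, but the 2 interested directors do not count, leaving 4. Quorum is 4. Satisfied.
Vote: the related-party contract with a company controlled by Director Rahimi requires three-fifths of the disinterested directors present (6 − 2 = 4). 3/5 of 4 = 2.40, rounded up to 3, so 3 affirmative votes are needed; 2 voted in favor. Not satisfied.

Invalid — vote requirement not satisfied.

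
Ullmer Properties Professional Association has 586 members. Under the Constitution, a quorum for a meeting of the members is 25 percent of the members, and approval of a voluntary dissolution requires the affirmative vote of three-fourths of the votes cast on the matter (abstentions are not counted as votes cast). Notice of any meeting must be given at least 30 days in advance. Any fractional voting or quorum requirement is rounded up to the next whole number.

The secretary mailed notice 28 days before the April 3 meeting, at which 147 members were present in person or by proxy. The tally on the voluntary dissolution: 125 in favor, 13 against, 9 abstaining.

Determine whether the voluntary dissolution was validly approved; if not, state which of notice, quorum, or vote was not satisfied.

Notice: 28 days given; 30 required. Not satisfied.
Quorum: 25% of 586 = 146.50, rounded up to 147; 147 present. Satisfied.
Vote: requires three-fourths of the votes cast (147 − 9 abstaining = 138); 3/4 of 138 = 103.50, rounded up to 104, so 104 needed; 125 in favor. Satisfied.

Invalid — notice requirement not satisfied.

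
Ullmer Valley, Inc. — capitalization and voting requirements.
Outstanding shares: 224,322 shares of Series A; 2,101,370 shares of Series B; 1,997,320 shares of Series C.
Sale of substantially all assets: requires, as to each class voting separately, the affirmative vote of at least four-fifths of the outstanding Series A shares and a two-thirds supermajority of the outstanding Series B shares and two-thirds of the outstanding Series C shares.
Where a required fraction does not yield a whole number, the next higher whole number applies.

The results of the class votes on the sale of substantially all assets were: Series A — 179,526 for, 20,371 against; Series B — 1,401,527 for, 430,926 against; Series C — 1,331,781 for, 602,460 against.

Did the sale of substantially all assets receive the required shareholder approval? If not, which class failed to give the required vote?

Approved — every class gave the required vote.

Series A: 4/5 of 224322 = 179457.60, rounded up to 179458; 179,458 required, 179,526 in favor — approved.
Series B: 2/3 of 2101370 = 1400913.33, rounded up to 1400914; 1,400,914 required, 1,401,527 in favor — approved.
Series C: 2/3 of 1997320 = 1331546.67, rounded up to 1331547; 1,331,547 required, 1,331,781 in favor — approved.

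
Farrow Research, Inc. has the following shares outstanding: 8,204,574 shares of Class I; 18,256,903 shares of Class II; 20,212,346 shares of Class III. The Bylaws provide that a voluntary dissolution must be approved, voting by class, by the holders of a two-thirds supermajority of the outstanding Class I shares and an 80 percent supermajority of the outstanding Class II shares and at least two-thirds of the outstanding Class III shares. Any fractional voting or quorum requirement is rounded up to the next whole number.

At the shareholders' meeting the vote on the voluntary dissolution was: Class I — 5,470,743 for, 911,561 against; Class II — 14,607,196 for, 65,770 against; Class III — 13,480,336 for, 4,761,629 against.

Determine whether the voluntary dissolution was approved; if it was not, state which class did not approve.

Approved — every class gave the required vote.

Class I: 2/3 of 8204574 = 5469716; 5,469,716 required, 5,470,743 in favor — approved.
Class II: 4/5 of 18256903 = 14605522.40, rounded up to 14605523; 14,605,523 required, 14,607,196 in favor — approved.
Class III: 2/3 of 20212346 = 13474897.33, rounded up to 13474898; 13,474,898 required, 13,480,336 in favor — approved.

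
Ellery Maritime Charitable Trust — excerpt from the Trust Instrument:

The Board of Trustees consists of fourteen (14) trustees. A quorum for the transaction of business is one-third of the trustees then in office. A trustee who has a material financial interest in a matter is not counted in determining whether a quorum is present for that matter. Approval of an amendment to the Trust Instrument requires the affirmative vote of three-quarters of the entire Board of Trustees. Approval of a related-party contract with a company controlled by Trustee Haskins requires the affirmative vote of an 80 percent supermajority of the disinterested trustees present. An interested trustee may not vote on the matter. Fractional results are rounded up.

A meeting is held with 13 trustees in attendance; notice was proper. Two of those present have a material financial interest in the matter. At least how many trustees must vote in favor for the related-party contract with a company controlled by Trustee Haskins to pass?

The related-party contract with a company controlled by Trustee Haskins requires four-fifths of the disinterested trustees present (13 − 2 = 11).
4/5 of 11 = 8.80, rounded up to 9.

9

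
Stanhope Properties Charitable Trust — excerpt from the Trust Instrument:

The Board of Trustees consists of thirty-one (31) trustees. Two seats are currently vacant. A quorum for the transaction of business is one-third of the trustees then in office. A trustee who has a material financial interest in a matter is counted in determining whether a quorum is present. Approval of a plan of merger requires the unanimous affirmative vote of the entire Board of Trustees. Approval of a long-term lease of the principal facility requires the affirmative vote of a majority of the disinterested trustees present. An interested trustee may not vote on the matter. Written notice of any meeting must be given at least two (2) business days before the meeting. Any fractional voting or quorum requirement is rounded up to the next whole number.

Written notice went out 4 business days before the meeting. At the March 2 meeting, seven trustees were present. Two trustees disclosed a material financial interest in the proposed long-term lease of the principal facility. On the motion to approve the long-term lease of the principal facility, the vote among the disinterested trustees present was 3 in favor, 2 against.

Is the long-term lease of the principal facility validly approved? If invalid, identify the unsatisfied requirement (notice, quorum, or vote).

Notice: 4 business days given; 2 required (4 ≥ 2). Satisfied.
Quorum: 7 present (interested trustees count toward quorum); quorum is 10. Not satisfied.
Vote: the long-term lease of the principal facility requires a majority of the disinterested trustees present (7 − 2 = 5). A majority of 5 is 3, so 3 affirmative votes are needed; 3 voted in favor. Satisfied. (Moot — without a quorum no business can be validly transacted.)

Invalid — quorum requirement not satisfied.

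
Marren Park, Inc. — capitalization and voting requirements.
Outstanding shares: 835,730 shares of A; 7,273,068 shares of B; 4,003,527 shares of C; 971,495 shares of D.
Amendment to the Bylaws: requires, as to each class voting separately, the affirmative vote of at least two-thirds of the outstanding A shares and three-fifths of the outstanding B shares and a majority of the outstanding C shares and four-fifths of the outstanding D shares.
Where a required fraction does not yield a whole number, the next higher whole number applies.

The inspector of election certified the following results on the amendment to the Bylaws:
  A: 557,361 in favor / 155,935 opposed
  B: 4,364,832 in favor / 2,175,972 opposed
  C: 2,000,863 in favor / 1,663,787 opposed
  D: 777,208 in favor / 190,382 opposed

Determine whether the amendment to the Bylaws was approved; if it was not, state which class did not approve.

Not approved — the C shares did not give the required vote.

A: 2/3 of 835730 = 557153.33, rounded up to 557154; 557,154 required, 557,361 in favor — approved.
B: 3/5 of 7273068 = 4363840.80, rounded up to 4363841; 4,363,841 required, 4,364,832 in favor — approved.
C: a majority of 4003527 is 2001764; 2,001,764 required, 2,000,863 in favor — not approved.
D: 4/5 of 971495 = 777196; 777,196 required, 777,208 in favor — approved.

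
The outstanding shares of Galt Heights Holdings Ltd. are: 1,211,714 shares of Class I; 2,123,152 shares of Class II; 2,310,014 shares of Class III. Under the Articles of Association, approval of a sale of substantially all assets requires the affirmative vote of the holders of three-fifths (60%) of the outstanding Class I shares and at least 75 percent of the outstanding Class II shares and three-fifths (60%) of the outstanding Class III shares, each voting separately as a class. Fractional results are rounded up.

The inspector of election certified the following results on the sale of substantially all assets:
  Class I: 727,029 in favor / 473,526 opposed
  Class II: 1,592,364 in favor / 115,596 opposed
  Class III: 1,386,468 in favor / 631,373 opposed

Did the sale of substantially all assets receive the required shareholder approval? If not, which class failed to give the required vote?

Class I: 3/5 of 1211714 = 727028.40, rounded up to 727029; 727,029 required, 727,029 in favor — approved.
Class II: 3/4 of 2123152 = 1592364; 1,592,364 required, 1,592,364 in favor — approved.
Class III: 3/5 of 2310014 = 1386008.40, rounded up to 1386009; 1,386,009 required, 1,386,468 in favor — approved.

Approved — every class gave the required vote.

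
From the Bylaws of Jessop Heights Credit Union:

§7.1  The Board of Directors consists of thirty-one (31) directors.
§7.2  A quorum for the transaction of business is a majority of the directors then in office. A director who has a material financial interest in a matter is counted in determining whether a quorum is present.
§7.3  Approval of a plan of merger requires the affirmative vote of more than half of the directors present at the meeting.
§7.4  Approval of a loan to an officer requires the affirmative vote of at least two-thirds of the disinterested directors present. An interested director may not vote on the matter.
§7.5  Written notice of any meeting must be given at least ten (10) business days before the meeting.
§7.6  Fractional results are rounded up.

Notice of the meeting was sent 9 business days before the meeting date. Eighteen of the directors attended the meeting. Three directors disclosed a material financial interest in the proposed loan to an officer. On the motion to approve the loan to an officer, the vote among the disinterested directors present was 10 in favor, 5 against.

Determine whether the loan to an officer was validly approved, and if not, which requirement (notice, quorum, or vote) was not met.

Invalid — notice requirement not satisfied.

Notice: 9 business days given; 10 required (9 < 10). Not satisfied.
Quorum: 18 present (interested directors count toward quorum); quorum is 16. Satisfied.
Vote: the loan to an officer requires two-thirds of the disinterested directors present (18 − 3 = 15). 2/3 of 15 = 10, so 10 affirmative votes are needed; 10 voted in favor. Satisfied.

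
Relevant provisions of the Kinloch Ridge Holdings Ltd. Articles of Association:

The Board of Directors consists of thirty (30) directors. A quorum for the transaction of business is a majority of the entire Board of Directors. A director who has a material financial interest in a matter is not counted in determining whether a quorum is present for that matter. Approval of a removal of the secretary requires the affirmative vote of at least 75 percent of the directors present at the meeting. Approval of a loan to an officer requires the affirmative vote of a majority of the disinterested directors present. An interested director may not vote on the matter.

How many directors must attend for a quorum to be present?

16

A majority of 30 is 16.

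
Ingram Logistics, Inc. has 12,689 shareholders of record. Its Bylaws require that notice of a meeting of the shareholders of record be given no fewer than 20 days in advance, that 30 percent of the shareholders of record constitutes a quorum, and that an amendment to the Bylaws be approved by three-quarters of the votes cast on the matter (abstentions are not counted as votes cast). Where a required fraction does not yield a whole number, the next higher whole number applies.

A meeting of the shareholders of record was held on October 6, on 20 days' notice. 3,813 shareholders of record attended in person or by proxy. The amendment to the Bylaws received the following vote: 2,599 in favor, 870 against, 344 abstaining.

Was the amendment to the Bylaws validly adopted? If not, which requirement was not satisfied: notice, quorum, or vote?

Notice: 20 days given; 20 required. Satisfied.
Quorum: 30% of 12,689 = 3,806.70, rounded up to 3,807; 3,813 present. Satisfied.
Vote: requires three-fourths of the votes cast (3,813 − 344 abstaining = 3,469); 3/4 of 3469 = 2601.75, rounded up to 2602, so 2,602 needed; 2,599 in favor. Not satisfied.

Invalid — vote requirement not satisfied.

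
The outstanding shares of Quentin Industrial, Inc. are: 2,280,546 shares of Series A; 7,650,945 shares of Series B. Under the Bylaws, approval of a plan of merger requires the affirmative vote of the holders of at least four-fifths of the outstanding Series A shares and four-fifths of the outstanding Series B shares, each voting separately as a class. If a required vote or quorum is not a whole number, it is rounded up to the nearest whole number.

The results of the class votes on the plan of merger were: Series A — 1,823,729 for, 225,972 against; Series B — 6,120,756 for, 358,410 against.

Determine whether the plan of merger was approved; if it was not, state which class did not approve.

Not approved — the Series A shares did not give the required vote.

Series A: 4/5 of 2280546 = 1824436.80, rounded up to 1824437; 1,824,437 required, 1,823,729 in favor — not approved.
Series B: 4/5 of 7650945 = 6120756; 6,120,756 required, 6,120,756 in favor — approved.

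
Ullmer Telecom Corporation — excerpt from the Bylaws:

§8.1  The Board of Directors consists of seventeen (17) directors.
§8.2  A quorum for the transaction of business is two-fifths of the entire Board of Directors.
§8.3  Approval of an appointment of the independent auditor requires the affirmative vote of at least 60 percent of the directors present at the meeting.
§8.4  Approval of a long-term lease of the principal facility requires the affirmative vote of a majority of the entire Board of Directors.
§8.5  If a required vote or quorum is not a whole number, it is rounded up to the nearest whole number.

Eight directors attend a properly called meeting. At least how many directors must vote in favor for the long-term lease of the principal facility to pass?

9

The long-term lease of the principal facility requires a majority of the entire Board of Directors (17).
A majority of 17 is 9.
(Only 8 can vote, so the long-term lease of the principal facility cannot pass at this meeting, but the required vote is still 9.)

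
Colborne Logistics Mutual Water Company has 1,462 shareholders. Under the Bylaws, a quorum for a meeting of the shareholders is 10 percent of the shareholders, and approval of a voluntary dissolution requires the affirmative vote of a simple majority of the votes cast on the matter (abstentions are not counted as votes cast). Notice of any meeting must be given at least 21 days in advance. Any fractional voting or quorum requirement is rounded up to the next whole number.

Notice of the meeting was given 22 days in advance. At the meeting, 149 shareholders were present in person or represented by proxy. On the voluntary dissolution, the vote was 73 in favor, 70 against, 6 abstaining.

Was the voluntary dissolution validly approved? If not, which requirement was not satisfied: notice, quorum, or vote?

Notice: 22 days given; 21 required. Satisfied.
Quorum: 10% of 1,462 = 146.20, rounded up to 147; 149 present. Satisfied.
Vote: requires a majority of the votes cast (149 − 6 abstaining = 143); a majority of 143 is 72, so 72 needed; 73 in favor. Satisfied.

Valid — all requirements satisfied.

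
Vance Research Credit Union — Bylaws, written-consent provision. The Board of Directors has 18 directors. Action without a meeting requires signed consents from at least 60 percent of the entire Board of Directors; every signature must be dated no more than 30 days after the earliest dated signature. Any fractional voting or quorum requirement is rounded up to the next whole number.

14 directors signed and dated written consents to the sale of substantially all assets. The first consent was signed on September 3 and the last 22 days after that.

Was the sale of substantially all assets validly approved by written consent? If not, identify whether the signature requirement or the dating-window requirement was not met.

Signatures required: at least 60 percent of 18 — 3/5 of 18 = 10.80, rounded up to 11, so 11 needed; 14 signed. Sufficient.
Dating window: the latest signature is 22 days after the earliest; the limit is 30 days. Within the window.

Effective — both the signature and dating-window requirements are satisfied.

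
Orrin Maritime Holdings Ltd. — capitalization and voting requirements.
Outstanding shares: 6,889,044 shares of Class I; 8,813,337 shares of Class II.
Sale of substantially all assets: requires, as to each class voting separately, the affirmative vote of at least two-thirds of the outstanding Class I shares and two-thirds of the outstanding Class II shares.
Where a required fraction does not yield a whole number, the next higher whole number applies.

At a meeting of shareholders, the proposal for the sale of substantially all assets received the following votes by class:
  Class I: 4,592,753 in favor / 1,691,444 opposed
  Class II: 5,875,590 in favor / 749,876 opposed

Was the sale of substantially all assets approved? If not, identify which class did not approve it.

Approved — every class gave the required vote.

Class I: 2/3 of 6889044 = 4592696; 4,592,696 required, 4,592,753 in favor — approved.
Class II: 2/3 of 8813337 = 5875558; 5,875,558 required, 5,875,590 in favor — approved.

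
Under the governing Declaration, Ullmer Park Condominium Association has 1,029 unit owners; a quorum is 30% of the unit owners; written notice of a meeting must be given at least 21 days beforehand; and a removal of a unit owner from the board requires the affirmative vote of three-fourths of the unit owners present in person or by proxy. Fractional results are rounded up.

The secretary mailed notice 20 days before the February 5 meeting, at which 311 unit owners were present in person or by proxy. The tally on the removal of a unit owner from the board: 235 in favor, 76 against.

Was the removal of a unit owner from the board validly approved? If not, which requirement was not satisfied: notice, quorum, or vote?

Invalid — notice requirement not satisfied.

Notice: 20 days given; 21 required. Not satisfied.
Quorum: 30% of 1,029 = 308.70, rounded up to 309; 311 present. Satisfied.
Vote: requires three-fourths of those present (311); 3/4 of 311 = 233.25, rounded up to 234, so 234 needed; 235 in favor. Satisfied.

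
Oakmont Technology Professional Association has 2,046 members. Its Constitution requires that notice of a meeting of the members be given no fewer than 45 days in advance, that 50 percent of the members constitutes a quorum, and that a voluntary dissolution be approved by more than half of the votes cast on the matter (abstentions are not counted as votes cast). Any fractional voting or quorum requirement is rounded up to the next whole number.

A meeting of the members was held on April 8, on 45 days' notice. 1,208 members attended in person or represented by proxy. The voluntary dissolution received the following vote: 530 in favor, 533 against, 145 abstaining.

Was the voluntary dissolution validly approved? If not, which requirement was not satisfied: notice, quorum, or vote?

Invalid — vote requirement not satisfied.

Notice: 45 days given; 45 required. Satisfied.
Quorum: 50% of 2,046 = 1,023; 1,208 present. Satisfied.
Vote: requires a majority of the votes cast (1,208 − 145 abstaining = 1,063); a majority of 1063 is 532, so 532 needed; 530 in favor. Not satisfied.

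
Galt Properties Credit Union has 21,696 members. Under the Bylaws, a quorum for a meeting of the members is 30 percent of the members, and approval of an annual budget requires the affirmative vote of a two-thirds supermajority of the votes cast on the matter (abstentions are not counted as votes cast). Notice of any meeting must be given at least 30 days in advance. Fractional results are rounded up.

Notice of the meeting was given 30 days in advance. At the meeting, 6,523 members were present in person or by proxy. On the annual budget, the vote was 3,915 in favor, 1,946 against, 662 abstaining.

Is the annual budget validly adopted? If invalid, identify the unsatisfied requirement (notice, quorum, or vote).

Valid — all requirements satisfied.

Notice: 30 days given; 30 required. Satisfied.
Quorum: 30% of 21,696 = 6,508.80, rounded up to 6,509; 6,523 present. Satisfied.
Vote: requires two-thirds of the votes cast (6,523 − 662 abstaining = 5,861); 2/3 of 5861 = 3907.33, rounded up to 3908, so 3,908 needed; 3,915 in favor. Satisfied.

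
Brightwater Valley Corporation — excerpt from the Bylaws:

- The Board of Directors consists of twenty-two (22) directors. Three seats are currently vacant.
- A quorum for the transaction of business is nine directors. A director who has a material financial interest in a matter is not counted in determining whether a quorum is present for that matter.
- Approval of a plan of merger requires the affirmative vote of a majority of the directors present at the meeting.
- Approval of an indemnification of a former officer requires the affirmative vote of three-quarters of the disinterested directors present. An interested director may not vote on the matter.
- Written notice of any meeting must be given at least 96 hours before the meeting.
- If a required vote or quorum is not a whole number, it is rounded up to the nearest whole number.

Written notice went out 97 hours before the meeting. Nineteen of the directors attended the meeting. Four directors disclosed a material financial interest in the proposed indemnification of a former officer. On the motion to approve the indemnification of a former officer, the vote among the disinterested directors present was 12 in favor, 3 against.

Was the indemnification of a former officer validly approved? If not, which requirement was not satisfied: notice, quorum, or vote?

Notice: 97 hours given; 96 required (97 ≥ 96). Satisfied.
Quorum: 19 present, but the 4 interested directors do not count, leaving 15. Quorum is 9. Satisfied.
Vote: the indemnification of a former officer requires three-fourths of the disinterested directors present (19 − 4 = 15). 3/4 of 15 = 11.25, rounded up to 12, so 12 affirmative votes are needed; 12 voted in favor. Satisfied.

Valid — all requirements satisfied.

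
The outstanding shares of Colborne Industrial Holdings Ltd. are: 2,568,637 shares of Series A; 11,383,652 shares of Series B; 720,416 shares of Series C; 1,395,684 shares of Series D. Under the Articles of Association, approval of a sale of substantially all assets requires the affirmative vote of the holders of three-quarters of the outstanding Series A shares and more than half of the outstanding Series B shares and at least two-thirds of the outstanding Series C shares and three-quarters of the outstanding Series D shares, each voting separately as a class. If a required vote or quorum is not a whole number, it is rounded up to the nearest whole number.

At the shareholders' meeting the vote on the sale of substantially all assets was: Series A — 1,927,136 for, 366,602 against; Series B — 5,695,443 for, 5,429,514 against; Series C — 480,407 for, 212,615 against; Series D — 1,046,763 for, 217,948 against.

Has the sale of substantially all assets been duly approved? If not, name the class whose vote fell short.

Series A: 3/4 of 2568637 = 1926477.75, rounded up to 1926478; 1,926,478 required, 1,927,136 in favor — approved.
Series B: a majority of 11383652 is 5691827; 5,691,827 required, 5,695,443 in favor — approved.
Series C: 2/3 of 720416 = 480277.33, rounded up to 480278; 480,278 required, 480,407 in favor — approved.
Series D: 3/4 of 1395684 = 1046763; 1,046,763 required, 1,046,763 in favor — approved.

Approved — every class gave the required vote.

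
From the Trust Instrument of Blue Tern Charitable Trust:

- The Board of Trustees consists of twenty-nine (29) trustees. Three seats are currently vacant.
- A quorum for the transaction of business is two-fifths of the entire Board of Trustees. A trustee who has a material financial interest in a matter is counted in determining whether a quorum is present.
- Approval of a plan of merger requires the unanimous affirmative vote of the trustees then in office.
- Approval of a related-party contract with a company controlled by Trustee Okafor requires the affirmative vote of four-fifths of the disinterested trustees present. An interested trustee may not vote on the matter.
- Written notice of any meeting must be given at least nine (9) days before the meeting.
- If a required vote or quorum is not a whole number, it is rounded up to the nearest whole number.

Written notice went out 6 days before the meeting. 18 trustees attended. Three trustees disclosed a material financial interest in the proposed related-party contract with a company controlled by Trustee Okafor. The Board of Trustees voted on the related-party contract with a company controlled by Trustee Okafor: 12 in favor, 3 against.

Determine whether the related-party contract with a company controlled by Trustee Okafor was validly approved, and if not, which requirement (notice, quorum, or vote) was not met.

Notice: 6 days given; 9 required (6 < 9). Not satisfied.
Quorum: 18 present (interested trustees count toward quorum); quorum is 12. Satisfied.
Vote: the related-party contract with a company controlled by Trustee Okafor requires four-fifths of the disinterested trustees present (18 − 3 = 15). 4/5 of 15 = 12, so 12 affirmative votes are needed; 12 voted in favor. Satisfied.

Invalid — notice requirement not satisfied.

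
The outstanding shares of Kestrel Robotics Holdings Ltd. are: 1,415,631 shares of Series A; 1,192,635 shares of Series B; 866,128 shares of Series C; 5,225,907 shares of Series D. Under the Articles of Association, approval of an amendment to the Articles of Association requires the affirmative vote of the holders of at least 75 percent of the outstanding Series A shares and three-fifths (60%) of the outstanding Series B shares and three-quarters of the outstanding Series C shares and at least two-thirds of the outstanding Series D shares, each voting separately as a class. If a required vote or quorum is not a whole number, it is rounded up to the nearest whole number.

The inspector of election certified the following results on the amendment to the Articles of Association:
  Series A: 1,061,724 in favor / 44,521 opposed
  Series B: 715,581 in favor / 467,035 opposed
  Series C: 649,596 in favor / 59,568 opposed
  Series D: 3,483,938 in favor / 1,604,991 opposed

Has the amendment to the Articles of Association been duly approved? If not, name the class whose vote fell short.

Series A: 3/4 of 1415631 = 1061723.25, rounded up to 1061724; 1,061,724 required, 1,061,724 in favor — approved.
Series B: 3/5 of 1192635 = 715581; 715,581 required, 715,581 in favor — approved.
Series C: 3/4 of 866128 = 649596; 649,596 required, 649,596 in favor — approved.
Series D: 2/3 of 5225907 = 3483938; 3,483,938 required, 3,483,938 in favor — approved.

Approved — every class gave the required vote.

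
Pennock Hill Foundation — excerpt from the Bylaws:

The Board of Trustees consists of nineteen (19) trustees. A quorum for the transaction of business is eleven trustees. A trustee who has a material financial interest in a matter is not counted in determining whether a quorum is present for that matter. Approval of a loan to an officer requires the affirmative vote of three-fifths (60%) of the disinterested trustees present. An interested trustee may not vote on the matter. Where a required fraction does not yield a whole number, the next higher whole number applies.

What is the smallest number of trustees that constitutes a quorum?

11

The quorum is fixed at 11.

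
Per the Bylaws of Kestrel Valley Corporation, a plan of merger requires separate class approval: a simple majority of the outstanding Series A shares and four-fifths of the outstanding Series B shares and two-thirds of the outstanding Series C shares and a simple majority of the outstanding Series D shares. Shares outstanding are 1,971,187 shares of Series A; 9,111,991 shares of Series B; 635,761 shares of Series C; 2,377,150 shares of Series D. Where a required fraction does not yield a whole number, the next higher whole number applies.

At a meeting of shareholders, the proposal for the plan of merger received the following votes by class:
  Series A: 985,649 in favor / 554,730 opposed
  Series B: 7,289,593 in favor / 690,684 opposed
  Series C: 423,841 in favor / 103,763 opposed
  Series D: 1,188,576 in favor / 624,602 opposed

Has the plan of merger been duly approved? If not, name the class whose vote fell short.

Approved — every class gave the required vote.

Series A: a majority of 1971187 is 985594; 985,594 required, 985,649 in favor — approved.
Series B: 4/5 of 9111991 = 7289592.80, rounded up to 7289593; 7,289,593 required, 7,289,593 in favor — approved.
Series C: 2/3 of 635761 = 423840.67, rounded up to 423841; 423,841 required, 423,841 in favor — approved.
Series D: a majority of 2377150 is 1188576; 1,188,576 required, 1,188,576 in favor — approved.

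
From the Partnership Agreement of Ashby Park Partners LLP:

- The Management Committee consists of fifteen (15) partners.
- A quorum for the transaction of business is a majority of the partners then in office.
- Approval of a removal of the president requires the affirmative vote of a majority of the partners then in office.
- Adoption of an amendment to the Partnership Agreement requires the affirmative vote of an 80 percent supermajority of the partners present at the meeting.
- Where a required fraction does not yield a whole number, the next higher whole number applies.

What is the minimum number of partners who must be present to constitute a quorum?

8

A majority of 15 is 8.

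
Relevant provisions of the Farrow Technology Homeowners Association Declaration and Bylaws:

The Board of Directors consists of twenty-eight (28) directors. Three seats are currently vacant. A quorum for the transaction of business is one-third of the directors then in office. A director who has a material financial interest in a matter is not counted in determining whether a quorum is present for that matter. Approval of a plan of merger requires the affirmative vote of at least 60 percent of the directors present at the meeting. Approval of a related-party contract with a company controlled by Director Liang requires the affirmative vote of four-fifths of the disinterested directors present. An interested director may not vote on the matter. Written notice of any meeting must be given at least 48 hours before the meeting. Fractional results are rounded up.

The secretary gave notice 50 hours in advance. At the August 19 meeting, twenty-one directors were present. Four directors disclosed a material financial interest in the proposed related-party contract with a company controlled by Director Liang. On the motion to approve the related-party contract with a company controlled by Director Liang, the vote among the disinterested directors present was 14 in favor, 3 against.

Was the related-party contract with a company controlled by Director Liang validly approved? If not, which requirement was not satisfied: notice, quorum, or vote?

Valid — all requirements satisfied.

Notice: 50 hours given; 48 required (50 ≥ 48). Satisfied.
Quorum: 21 present, but the 4 interested directors do not count, leaving 17. Quorum is 9. Satisfied.
Vote: the related-party contract with a company controlled by Director Liang requires four-fifths of the disinterested directors present (21 − 4 = 17). 4/5 of 17 = 13.60, rounded up to 14, so 14 affirmative votes are needed; 14 voted in favor. Satisfied.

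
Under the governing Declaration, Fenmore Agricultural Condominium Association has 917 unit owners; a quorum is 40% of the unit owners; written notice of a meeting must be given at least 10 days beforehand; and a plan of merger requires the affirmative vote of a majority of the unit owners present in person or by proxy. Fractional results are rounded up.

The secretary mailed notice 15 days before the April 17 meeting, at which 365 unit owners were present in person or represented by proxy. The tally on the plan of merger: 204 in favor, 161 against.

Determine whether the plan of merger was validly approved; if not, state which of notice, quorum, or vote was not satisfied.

Invalid — quorum requirement not satisfied.

Notice: 15 days given; 10 required. Satisfied.
Quorum: 40% of 917 = 366.80, rounded up to 367; 365 present. Not satisfied.
Vote: requires a majority of those present (365); a majority of 365 is 183, so 183 needed; 204 in favor. Satisfied.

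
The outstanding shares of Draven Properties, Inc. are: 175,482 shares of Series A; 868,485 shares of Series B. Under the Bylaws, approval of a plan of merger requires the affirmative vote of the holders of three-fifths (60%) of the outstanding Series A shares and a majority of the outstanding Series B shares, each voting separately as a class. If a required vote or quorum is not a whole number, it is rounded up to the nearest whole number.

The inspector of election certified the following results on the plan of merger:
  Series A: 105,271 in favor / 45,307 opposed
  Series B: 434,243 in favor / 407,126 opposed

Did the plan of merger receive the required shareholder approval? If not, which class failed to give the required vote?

Series A: 3/5 of 175482 = 105289.20, rounded up to 105290; 105,290 required, 105,271 in favor — not approved.
Series B: a majority of 868485 is 434243; 434,243 required, 434,243 in favor — approved.

Not approved — the Series A shares did not give the required vote.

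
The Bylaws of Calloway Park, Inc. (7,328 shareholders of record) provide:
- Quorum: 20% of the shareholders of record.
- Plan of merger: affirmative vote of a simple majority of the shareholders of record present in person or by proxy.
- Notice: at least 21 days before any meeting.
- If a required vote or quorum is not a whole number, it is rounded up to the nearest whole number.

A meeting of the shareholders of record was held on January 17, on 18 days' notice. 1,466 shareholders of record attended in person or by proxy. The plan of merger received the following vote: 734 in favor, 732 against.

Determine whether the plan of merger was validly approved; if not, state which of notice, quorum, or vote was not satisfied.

Invalid — notice requirement not satisfied.

Notice: 18 days given; 21 required. Not satisfied.
Quorum: 20% of 7,328 = 1,465.60, rounded up to 1,466; 1,466 present. Satisfied.
Vote: requires a majority of those present (1,466); a majority of 1466 is 734, so 734 needed; 734 in favor. Satisfied.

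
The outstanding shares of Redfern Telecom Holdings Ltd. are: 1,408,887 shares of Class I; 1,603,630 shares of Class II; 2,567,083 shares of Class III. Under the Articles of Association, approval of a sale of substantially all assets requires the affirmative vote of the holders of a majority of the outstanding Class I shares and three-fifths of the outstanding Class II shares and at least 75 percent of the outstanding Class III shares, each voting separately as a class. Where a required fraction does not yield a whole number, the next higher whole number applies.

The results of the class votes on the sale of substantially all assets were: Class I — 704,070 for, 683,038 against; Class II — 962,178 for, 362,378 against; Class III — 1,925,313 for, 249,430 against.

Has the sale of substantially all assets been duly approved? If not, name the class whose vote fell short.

Class I: a majority of 1408887 is 704444; 704,444 required, 704,070 in favor — not approved.
Class II: 3/5 of 1603630 = 962178; 962,178 required, 962,178 in favor — approved.
Class III: 3/4 of 2567083 = 1925312.25, rounded up to 1925313; 1,925,313 required, 1,925,313 in favor — approved.

Not approved — the Class I shares did not give the required vote.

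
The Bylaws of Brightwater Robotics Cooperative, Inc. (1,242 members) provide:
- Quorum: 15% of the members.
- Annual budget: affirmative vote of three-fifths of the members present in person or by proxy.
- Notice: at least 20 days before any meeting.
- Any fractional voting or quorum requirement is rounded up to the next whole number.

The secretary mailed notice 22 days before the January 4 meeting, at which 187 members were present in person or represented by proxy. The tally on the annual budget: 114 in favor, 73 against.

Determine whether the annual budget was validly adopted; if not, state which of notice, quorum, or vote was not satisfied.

Notice: 22 days given; 20 required. Satisfied.
Quorum: 15% of 1,242 = 186.30, rounded up to 187; 187 present. Satisfied.
Vote: requires three-fifths of those present (187); 3/5 of 187 = 112.20, rounded up to 113, so 113 needed; 114 in favor. Satisfied.

Valid — all requirements satisfied.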